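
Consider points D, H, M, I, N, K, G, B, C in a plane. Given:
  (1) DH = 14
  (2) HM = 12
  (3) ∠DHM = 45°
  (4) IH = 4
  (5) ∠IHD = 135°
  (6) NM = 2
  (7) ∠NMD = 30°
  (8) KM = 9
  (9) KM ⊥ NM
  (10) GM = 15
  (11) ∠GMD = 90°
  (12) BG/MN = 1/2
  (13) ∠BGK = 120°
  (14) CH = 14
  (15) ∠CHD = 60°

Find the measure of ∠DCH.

Step 1: By the law of cosines on triangle CHD: CD² = 14² + 14² − 2·14·14·cos(60°) = 196, so CD = 14.
Step 2: By the inverse law of cosines on triangle DCH: cos(∠DCH) = (14² + 14² − 14²) / (2·14·14) = 196/392 = 0.5, so ∠DCH = 60°.

Therefore, the measure of angle ∠DCH = 60°.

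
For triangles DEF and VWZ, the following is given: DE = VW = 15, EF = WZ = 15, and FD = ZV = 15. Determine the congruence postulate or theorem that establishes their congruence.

The given information provides:
DE = VW = 15, EF = WZ = 15, and FD = ZV = 15
This matches the SSS congruence theorem.
All three pairs of corresponding sides are equal (Side-Side-Side).

SSS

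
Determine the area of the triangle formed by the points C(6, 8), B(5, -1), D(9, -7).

Using the Shoelace formula for a triangle:
Area = (1/2)|x0(y1 - y2) + x1(y2 - y0) + x2(y0 - y1)|
Area = (1/2)|6(-1 - -7) + 5(-7 - 8) + 9(8 - -1)|
Area = (1/2)|36 + -75 + 81|
Area = (1/2)|42|
Area = (1/2)(42)
Area = 21

21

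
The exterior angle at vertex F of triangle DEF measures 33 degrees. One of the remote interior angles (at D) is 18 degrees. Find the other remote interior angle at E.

angle E = 33 - 18 = 15 degrees (exterior angle theorem).

15 degrees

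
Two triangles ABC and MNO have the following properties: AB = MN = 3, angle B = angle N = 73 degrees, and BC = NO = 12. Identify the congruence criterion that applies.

The given information provides:
AB = MN = 3, angle B = angle N = 73 degrees, and BC = NO = 12
This matches the SAS congruence theorem.
Two pairs of corresponding sides and the included angle are equal (Side-Angle-Side).

SAS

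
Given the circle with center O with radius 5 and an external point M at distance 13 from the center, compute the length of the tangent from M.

tangent = √(d² - r²) = √(13² - 5²) = √(169 - 25) = √144 = 12

12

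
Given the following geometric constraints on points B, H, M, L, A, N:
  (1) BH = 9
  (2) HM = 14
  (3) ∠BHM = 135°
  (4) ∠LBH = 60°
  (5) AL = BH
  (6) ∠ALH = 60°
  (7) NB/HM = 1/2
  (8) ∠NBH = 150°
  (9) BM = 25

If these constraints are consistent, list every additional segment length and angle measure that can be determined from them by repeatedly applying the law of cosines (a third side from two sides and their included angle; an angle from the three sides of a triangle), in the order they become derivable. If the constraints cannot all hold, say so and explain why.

These constraints are not satisfiable: by the triangle inequality in triangle HBM, (1) BH = 9 and (2) HM = 14 force BM ≤ 9 + 14 = 23, but (9) says BM = 25. No planar figure meets all of them, so nothing further can be derived.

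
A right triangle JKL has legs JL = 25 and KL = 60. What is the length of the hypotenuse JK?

By the Pythagorean theorem: JK^2 = JL^2 + KL^2
JK^2 = 25^2 + 60^2 = 625 + 3600 = 4225
JK = sqrt(4225) = 65

65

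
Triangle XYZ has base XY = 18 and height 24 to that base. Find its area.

Area = (1/2)(18)(24) = 216

216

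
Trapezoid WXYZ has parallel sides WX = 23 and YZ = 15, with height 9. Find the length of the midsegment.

midsegment = (23 + 15) / 2 = 38 / 2 = 19

19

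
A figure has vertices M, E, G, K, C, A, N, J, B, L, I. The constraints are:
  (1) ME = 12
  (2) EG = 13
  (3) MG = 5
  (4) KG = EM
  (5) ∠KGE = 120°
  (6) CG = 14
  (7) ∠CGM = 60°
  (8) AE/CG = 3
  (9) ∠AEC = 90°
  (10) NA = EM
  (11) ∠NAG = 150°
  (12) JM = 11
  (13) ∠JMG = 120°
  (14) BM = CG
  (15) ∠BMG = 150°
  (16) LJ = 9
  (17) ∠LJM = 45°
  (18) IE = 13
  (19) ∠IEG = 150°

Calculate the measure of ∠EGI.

Step 1: By the law of cosines on triangle GEI: GI² = 13² + 13² − 2·13·13·cos(150°) = 630.72, so GI ≈ 25.11.
Step 2: By the inverse law of cosines on triangle EGI: cos(∠EGI) = (13² + 25.11² − 13²) / (2·13·25.11) = 630.72/652.97 = 0.9659, so ∠EGI = 15°.

Therefore, the measure of angle ∠EGI = 15°.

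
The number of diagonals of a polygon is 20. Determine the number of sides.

Using d = n(n - 3)/2, we solve 20 = n(n - 3)/2.
So n(n - 3) = 40.
Testing n = 8: 8 * 5 = 40 = 40. Correct.
The polygon has 8 sides.

8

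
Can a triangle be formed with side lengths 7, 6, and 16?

No.
The triangle inequality is violated: 7 + 6 = 13 ≤ 16.
These lengths cannot form a triangle.

No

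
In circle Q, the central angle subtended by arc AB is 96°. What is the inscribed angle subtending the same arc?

By the inscribed angle theorem, the inscribed angle is half the central angle.
Inscribed angle = 96° / 2 = 48°

48°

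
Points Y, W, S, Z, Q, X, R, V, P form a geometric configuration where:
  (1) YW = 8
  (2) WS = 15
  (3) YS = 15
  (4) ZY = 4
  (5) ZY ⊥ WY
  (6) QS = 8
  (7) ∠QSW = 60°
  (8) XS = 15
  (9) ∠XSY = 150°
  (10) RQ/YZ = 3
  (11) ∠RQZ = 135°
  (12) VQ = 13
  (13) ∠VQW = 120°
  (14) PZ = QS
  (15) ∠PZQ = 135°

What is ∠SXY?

Step 1: By the law of cosines on triangle XSY: XY² = 15² + 15² − 2·15·15·cos(150°) = 839.71, so XY ≈ 28.98.
Step 2: By the inverse law of cosines on triangle SXY: cos(∠SXY) = (15² + 28.98² − 15²) / (2·15·28.98) = 839.71/869.33 = 0.9659, so ∠SXY = 15°.

Therefore, the measure of angle ∠SXY = 15°.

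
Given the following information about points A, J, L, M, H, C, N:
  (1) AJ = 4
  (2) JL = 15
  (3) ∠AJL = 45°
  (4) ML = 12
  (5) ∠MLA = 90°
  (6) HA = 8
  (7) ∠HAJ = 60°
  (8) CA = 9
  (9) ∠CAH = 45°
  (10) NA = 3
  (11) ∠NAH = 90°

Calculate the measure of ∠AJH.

Step 1: By the law of cosines on triangle JAH: JH² = 4² + 8² − 2·4·8·cos(60°) = 48, so JH = 4·√3.
Step 2: By the inverse law of cosines on triangle AJH: cos(∠AJH) = (4² + (4·√3)² − 8²) / (2·4·4·√3) = 0/55.43 = 0, so ∠AJH = 90°.

Therefore, the measure of angle ∠AJH = 90°.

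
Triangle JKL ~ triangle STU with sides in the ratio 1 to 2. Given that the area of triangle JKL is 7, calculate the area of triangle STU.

The ratio of areas of similar triangles = (side ratio)^2.
Side ratio = 1:2, so area ratio = 1:4.
Area of STU / Area of JKL = 4/1
Area of STU = 7 * 4/1 = 28

28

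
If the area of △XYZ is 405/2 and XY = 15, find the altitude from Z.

Rearranging the area formula Area = (1/2) * base * height:
height = 2 * Area / base = 2 * 405/2 / 15 = 27.

27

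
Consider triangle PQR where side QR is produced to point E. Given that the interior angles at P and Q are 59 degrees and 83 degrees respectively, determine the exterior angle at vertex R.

Exterior angle = 59 + 83 = 142 degrees (exterior angle theorem).

142 degrees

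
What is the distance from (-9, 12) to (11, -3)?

d = sqrt((11 - -9)^2 + (-3 - 12)^2)
d = sqrt(20^2 + -15^2)
d = sqrt(400 + 225)
d = sqrt(625) = 25

25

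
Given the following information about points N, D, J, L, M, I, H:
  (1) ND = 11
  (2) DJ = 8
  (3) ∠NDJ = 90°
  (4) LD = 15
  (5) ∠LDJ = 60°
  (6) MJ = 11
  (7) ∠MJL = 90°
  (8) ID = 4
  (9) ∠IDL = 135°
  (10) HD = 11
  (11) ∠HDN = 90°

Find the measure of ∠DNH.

Step 1: By the law of cosines on triangle NDH: NH² = 11² + 11² − 2·11·11·cos(90°) = 242, so NH = 11·√2.
Step 2: By the inverse law of cosines on triangle DNH: cos(∠DNH) = (11² + (11·√2)² − 11²) / (2·11·11·√2) = 242/342.24 = 0.7071, so ∠DNH = 45°.

Therefore, the measure of angle ∠DNH = 45°.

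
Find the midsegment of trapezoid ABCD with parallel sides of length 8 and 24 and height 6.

The midsegment (median) of a trapezoid connects the midpoints of the non-parallel sides.
Its length is the average of the two bases: (8 + 24) / 2 = 16.

16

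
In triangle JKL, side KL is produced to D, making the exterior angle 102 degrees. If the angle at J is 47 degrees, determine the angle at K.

The exterior angle theorem states that an exterior angle equals the sum of the two non-adjacent interior angles.
So 102 = 47 + angle K, which gives angle K = 102 - 47 = 55 degrees.

55 degrees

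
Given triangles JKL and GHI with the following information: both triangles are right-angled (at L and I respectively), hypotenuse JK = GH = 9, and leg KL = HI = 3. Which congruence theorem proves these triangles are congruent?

The given information matches HL: The hypotenuse and one leg of two right triangles are equal (Hypotenuse-Leg).

HL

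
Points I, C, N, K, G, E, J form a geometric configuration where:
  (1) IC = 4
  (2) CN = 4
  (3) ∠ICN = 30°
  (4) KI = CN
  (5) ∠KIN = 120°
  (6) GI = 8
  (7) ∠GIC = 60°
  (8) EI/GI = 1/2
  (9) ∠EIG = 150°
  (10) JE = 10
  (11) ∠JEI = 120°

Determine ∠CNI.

Step 1: By the law of cosines on triangle NCI: NI² = 4² + 4² − 2·4·4·cos(30°) = 4.29, so NI ≈ 2.07.
Step 2: By the inverse law of cosines on triangle CNI: cos(∠CNI) = (4² + 2.07² − 4²) / (2·4·2.07) = 4.29/16.56 = 0.2588, so ∠CNI = 75°.

Therefore, the measure of angle ∠CNI = 75°.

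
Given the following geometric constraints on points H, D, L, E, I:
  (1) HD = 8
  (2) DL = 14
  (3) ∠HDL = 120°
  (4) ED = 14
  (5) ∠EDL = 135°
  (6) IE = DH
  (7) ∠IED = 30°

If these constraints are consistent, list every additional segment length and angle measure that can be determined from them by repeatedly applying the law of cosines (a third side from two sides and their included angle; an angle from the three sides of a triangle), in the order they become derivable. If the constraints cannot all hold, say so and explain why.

The constraints are consistent. Derivable facts, in order:
After 1 step:
- DI ≈ 8.12
- HL = 2·√93
- LE ≈ 25.87
After 2 steps:
- ∠DEL = 22.5°
- ∠DHL = 38.95°
- ∠DIE = 120.51°
- ∠DLE = 22.5°
- ∠DLH = 21.05°
- ∠EDI = 29.49°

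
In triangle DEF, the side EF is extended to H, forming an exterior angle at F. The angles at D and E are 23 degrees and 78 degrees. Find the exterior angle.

Exterior angle = 23 + 78 = 101 degrees (exterior angle theorem).

101 degrees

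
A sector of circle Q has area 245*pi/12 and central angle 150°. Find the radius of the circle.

r² = 360 × 245*pi/12 / (π × 150) = 49, so r = 7.

7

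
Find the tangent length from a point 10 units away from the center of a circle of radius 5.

The tangent, radius, and line from the external point to the center form a right triangle.
The right angle is where the tangent meets the radius.
By the Pythagorean theorem: tangent² + 5² = 10²
tangent² = 100 - 25 = 75
tangent = 5*sqrt(3)

5*sqrt(3)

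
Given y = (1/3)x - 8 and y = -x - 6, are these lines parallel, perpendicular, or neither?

Slope of line 1: m1 = 1/3
Slope of line 2: m2 = -1
m1 != m2 and m1*m2 = -1/3 != -1. Neither.

Neither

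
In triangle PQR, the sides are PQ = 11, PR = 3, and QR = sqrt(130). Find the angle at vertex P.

By the inverse law of cosines: cos(P) = (PQ² + PR² - QR²) / (2 × PQ × PR)
cos(P) = (11² + 3² - (sqrt(130))²) / (2 × 11 × 3)
cos(P) = (121 + 9 - (130)) / 66
cos(P) = 0
P = arccos(0) = 90°

90°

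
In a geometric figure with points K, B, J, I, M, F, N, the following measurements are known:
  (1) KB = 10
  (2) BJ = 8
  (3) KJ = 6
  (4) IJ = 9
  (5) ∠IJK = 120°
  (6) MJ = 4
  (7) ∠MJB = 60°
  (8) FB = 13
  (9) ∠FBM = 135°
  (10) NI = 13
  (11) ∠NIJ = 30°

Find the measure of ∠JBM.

Step 1: By the law of cosines on triangle BJM: BM² = 8² + 4² − 2·8·4·cos(60°) = 48, so BM = 4·√3.
Step 2: By the inverse law of cosines on triangle JBM: cos(∠JBM) = (8² + (4·√3)² − 4²) / (2·8·4·√3) = 96/110.85 = 0.866, so ∠JBM = 30°.

Therefore, the measure of angle ∠JBM = 30°.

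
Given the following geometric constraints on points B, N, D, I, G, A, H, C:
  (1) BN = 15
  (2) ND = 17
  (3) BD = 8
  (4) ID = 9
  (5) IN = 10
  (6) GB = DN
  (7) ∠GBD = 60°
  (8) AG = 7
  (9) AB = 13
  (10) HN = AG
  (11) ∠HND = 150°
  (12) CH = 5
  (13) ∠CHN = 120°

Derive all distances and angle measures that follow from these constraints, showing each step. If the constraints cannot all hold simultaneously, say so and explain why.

The constraints are consistent.

From the given relations:
  GB = DN = 17
  HN = AG = 7

Step 1: From NH = 7, HC = 5, and ∠NHC = 120°, by the law of cosines:
  NC² = NH² + HC² - 2·NH·HC·cos(120°) = 49 + 25 + 35 = 109
  NC = √109

Step 2: From DB = 8, BG = 17, and ∠DBG = 60°, by the law of cosines:
  DG² = DB² + BG² - 2·DB·BG·cos(60°) = 64 + 289 - 136 = 217
  DG ≈ 14.73

Step 3: From DN = 17, NH = 7, and ∠DNH = 150°, by the law of cosines:
  DH² = DN² + NH² - 2·DN·NH·cos(150°) = 289 + 49 + 206.1 = 544.1
  DH ≈ 23.33

Step 4: From BA = 13, BG = 17, AG = 7, by the inverse law of cosines:
  cos(∠ABG) = (BA² + BG² - AG²) / (2·BA·BG)
  ∠ABG = 22.28°

Step 5: From BD = 8, BN = 15, DN = 17, by the inverse law of cosines:
  cos(∠DBN) = (BD² + BN² - DN²) / (2·BD·BN)
  ∠DBN = 90°

Step 6: From NB = 15, ND = 17, BD = 8, by the inverse law of cosines:
  cos(∠BND) = (NB² + ND² - BD²) / (2·NB·ND)
  ∠BND = 28.07°

Step 7: From ND = 17, NI = 10, DI = 9, by the inverse law of cosines:
  cos(∠DNI) = (ND² + NI² - DI²) / (2·ND·NI)
  ∠DNI = 25.06°

Step 8: From DB = 8, DN = 17, BN = 15, by the inverse law of cosines:
  cos(∠BDN) = (DB² + DN² - BN²) / (2·DB·DN)
  ∠BDN = 61.93°

Step 9: From DI = 9, DN = 17, IN = 10, by the inverse law of cosines:
  cos(∠IDN) = (DI² + DN² - IN²) / (2·DI·DN)
  ∠IDN = 28.07°

Step 10: From ID = 9, IN = 10, DN = 17, by the inverse law of cosines:
  cos(∠DIN) = (ID² + IN² - DN²) / (2·ID·IN)
  ∠DIN = 126.87°

Step 11: From GA = 7, GB = 17, AB = 13, by the inverse law of cosines:
  cos(∠AGB) = (GA² + GB² - AB²) / (2·GA·GB)
  ∠AGB = 44.76°

Step 12: From AB = 13, AG = 7, BG = 17, by the inverse law of cosines:
  cos(∠BAG) = (AB² + AG² - BG²) / (2·AB·AG)
  ∠BAG = 112.96°

Step 13: From NC = √109, NH = 7, CH = 5, by the inverse law of cosines:
  cos(∠CNH) = (NC² + NH² - CH²) / (2·NC·NH)
  ∠CNH = 24.5°

Step 14: From DB = 8, DG = 14.73, BG = 17, by the inverse law of cosines:
  cos(∠BDG) = (DB² + DG² - BG²) / (2·DB·DG)
  ∠BDG = 91.95°

Step 15: From DH = 23.33, DN = 17, HN = 7, by the inverse law of cosines:
  cos(∠HDN) = (DH² + DN² - HN²) / (2·DH·DN)
  ∠HDN = 8.63°

Step 16: From GB = 17, GD = 14.73, BD = 8, by the inverse law of cosines:
  cos(∠BGD) = (GB² + GD² - BD²) / (2·GB·GD)
  ∠BGD = 28.05°

Step 17: From HD = 23.33, HN = 7, DN = 17, by the inverse law of cosines:
  cos(∠DHN) = (HD² + HN² - DN²) / (2·HD·HN)
  ∠DHN = 21.37°

Step 18: From CH = 5, CN = √109, HN = 7, by the inverse law of cosines:
  cos(∠HCN) = (CH² + CN² - HN²) / (2·CH·CN)
  ∠HCN = 35.5°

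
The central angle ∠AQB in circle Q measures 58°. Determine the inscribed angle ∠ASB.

By the inscribed angle theorem, the inscribed angle is half the central angle.
Inscribed angle = 58° / 2 = 29°

29°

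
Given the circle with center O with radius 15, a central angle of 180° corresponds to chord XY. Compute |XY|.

Chord length = 2r sin(θ/2)
= 2 × 15 × sin(180°/2)
= 2 × 15 × sin(90°)
= 30

30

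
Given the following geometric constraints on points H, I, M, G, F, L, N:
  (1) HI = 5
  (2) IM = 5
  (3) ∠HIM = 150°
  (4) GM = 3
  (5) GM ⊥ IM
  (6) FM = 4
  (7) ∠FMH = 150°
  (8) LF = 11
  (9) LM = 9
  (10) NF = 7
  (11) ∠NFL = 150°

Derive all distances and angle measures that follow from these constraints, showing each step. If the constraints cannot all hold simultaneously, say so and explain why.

The constraints are consistent.

Step 1: From HI = 5, IM = 5, and ∠HIM = 150°, by the law of cosines:
  HM² = HI² + IM² - 2·HI·IM·cos(150°) = 25 + 25 + 43.3 = 93.3
  HM ≈ 9.66

Step 2: From IM = 5, MG = 3, and ∠IMG = 90°, by the law of cosines:
  IG² = IM² + MG² - 2·IM·MG·cos(90°) = 25 + 9 - 0 = 34
  IG = √34

Step 3: From LF = 11, FN = 7, and ∠LFN = 150°, by the law of cosines:
  LN² = LF² + FN² - 2·LF·FN·cos(150°) = 121 + 49 + 133.4 = 303.4
  LN ≈ 17.42

Step 4: From MF = 4, ML = 9, FL = 11, by the inverse law of cosines:
  cos(∠FML) = (MF² + ML² - FL²) / (2·MF·ML)
  ∠FML = 109.47°

Step 5: From FL = 11, FM = 4, LM = 9, by the inverse law of cosines:
  cos(∠LFM) = (FL² + FM² - LM²) / (2·FL·FM)
  ∠LFM = 50.48°

Step 6: From LF = 11, LM = 9, FM = 4, by the inverse law of cosines:
  cos(∠FLM) = (LF² + LM² - FM²) / (2·LF·LM)
  ∠FLM = 20.05°

Step 7: From HM = 9.66, MF = 4, and ∠HMF = 150°, by the law of cosines:
  HF² = HM² + MF² - 2·HM·MF·cos(150°) = 93.3 + 16 + 66.92 = 176.2
  HF ≈ 13.27

Step 8: From HI = 5, HM = 9.66, IM = 5, by the inverse law of cosines:
  cos(∠IHM) = (HI² + HM² - IM²) / (2·HI·HM)
  ∠IHM = 15°

Step 9: From IG = √34, IM = 5, GM = 3, by the inverse law of cosines:
  cos(∠GIM) = (IG² + IM² - GM²) / (2·IG·IM)
  ∠GIM = 30.96°

Step 10: From MH = 9.66, MI = 5, HI = 5, by the inverse law of cosines:
  cos(∠HMI) = (MH² + MI² - HI²) / (2·MH·MI)
  ∠HMI = 15°

Step 11: From GI = √34, GM = 3, IM = 5, by the inverse law of cosines:
  cos(∠IGM) = (GI² + GM² - IM²) / (2·GI·GM)
  ∠IGM = 59.04°

Step 12: From LF = 11, LN = 17.42, FN = 7, by the inverse law of cosines:
  cos(∠FLN) = (LF² + LN² - FN²) / (2·LF·LN)
  ∠FLN = 11.59°

Step 13: From NF = 7, NL = 17.42, FL = 11, by the inverse law of cosines:
  cos(∠FNL) = (NF² + NL² - FL²) / (2·NF·NL)
  ∠FNL = 18.41°

Step 14: From HF = 13.27, HM = 9.66, FM = 4, by the inverse law of cosines:
  cos(∠FHM) = (HF² + HM² - FM²) / (2·HF·HM)
  ∠FHM = 8.67°

Step 15: From FH = 13.27, FM = 4, HM = 9.66, by the inverse law of cosines:
  cos(∠HFM) = (FH² + FM² - HM²) / (2·FH·FM)
  ∠HFM = 21.33°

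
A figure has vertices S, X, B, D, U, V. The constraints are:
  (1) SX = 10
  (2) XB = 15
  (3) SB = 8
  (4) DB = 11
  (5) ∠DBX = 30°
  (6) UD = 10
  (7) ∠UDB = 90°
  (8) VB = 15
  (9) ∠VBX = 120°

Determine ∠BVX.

Step 1: By the law of cosines on triangle VBX: VX² = 15² + 15² − 2·15·15·cos(120°) = 675, so VX = 15·√3.
Step 2: By the inverse law of cosines on triangle BVX: cos(∠BVX) = (15² + (15·√3)² − 15²) / (2·15·15·√3) = 675/779.42 = 0.866, so ∠BVX = 30°.

Therefore, the measure of angle ∠BVX = 30°.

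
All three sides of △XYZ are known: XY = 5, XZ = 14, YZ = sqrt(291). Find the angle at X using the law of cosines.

cos(X) = (5² + 14² - (sqrt(291))²) / (2 × 5 × 14) = -1/2, so X = arccos(-1/2) = 120°.

120°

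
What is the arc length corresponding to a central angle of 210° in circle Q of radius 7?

Arc length = 2πr × θ/360
= 2π × 7 × 7/12
= 49*pi/6

49*pi/6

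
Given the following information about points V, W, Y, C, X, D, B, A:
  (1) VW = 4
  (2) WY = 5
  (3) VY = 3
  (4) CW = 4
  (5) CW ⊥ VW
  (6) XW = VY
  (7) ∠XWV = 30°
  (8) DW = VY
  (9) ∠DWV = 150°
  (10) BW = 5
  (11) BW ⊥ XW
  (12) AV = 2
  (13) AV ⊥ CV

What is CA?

Step 1: By the law of cosines on triangle CWV: CV² = 4² + 4² − 2·4·4·cos(90°) = 32, so CV = 4·√2.
Step 2: By the law of cosines on triangle CVA: CA² = (4·√2)² + 2² − 2·4·√2·2·cos(90°) = 36, so CA = 6.

Therefore, the length of CA = 6.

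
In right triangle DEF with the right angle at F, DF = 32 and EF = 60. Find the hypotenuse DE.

In a right triangle, the square of the hypotenuse equals the sum of the squares of the two legs.
The legs are 32 and 60, so the hypotenuse = sqrt(1024 + 3600) = sqrt(4624) = 68.

68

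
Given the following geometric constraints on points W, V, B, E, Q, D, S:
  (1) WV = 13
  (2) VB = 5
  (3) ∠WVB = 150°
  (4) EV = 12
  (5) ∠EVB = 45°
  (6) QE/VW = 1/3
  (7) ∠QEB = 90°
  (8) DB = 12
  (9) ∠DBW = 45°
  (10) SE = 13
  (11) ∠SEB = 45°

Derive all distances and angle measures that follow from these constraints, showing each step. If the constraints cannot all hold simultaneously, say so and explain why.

The constraints are consistent.

From the given relations:
  QE = 1/3·VW = 1/3·13 ≈ 4.33

Step 1: From WV = 13, VB = 5, and ∠WVB = 150°, by the law of cosines:
  WB² = WV² + VB² - 2·WV·VB·cos(150°) = 169 + 25 + 112.6 = 306.6
  WB ≈ 17.51

Step 2: From BV = 5, VE = 12, and ∠BVE = 45°, by the law of cosines:
  BE² = BV² + VE² - 2·BV·VE·cos(45°) = 25 + 144 - 84.85 = 84.15
  BE ≈ 9.17

Step 3: From WB = 17.51, BD = 12, and ∠WBD = 45°, by the law of cosines:
  WD² = WB² + BD² - 2·WB·BD·cos(45°) = 306.6 + 144 - 297.1 = 153.4
  WD ≈ 12.39

Step 4: From BE = 9.17, EQ = 4.33, and ∠BEQ = 90°, by the law of cosines:
  BQ² = BE² + EQ² - 2·BE·EQ·cos(90°) = 84.15 + 18.78 - 0 = 102.9
  BQ ≈ 10.15

Step 5: From BE = 9.17, ES = 13, and ∠BES = 45°, by the law of cosines:
  BS² = BE² + ES² - 2·BE·ES·cos(45°) = 84.15 + 169 - 168.6 = 84.5
  BS ≈ 9.19

Step 6: From WB = 17.51, WV = 13, BV = 5, by the inverse law of cosines:
  cos(∠BWV) = (WB² + WV² - BV²) / (2·WB·WV)
  ∠BWV = 8.21°

Step 7: From BE = 9.17, BV = 5, EV = 12, by the inverse law of cosines:
  cos(∠EBV) = (BE² + BV² - EV²) / (2·BE·BV)
  ∠EBV = 112.33°

Step 8: From BV = 5, BW = 17.51, VW = 13, by the inverse law of cosines:
  cos(∠VBW) = (BV² + BW² - VW²) / (2·BV·BW)
  ∠VBW = 21.79°

Step 9: From EB = 9.17, EV = 12, BV = 5, by the inverse law of cosines:
  cos(∠BEV) = (EB² + EV² - BV²) / (2·EB·EV)
  ∠BEV = 22.67°

Step 10: From WB = 17.51, WD = 12.39, BD = 12, by the inverse law of cosines:
  cos(∠BWD) = (WB² + WD² - BD²) / (2·WB·WD)
  ∠BWD = 43.24°

Step 11: From BE = 9.17, BQ = 10.15, EQ = 4.33, by the inverse law of cosines:
  cos(∠EBQ) = (BE² + BQ² - EQ²) / (2·BE·BQ)
  ∠EBQ = 25.29°

Step 12: From BE = 9.17, BS = 9.19, ES = 13, by the inverse law of cosines:
  cos(∠EBS) = (BE² + BS² - ES²) / (2·BE·BS)
  ∠EBS = 90.12°

Step 13: From QB = 10.15, QE = 4.33, BE = 9.17, by the inverse law of cosines:
  cos(∠BQE) = (QB² + QE² - BE²) / (2·QB·QE)
  ∠BQE = 64.71°

Step 14: From DB = 12, DW = 12.39, BW = 17.51, by the inverse law of cosines:
  cos(∠BDW) = (DB² + DW² - BW²) / (2·DB·DW)
  ∠BDW = 91.76°

Step 15: From SB = 9.19, SE = 13, BE = 9.17, by the inverse law of cosines:
  cos(∠BSE) = (SB² + SE² - BE²) / (2·SB·SE)
  ∠BSE = 44.88°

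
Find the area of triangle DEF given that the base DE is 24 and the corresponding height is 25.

A triangle's area is half the area of a rectangle with the same base and height.
Area = (1/2) * 24 * 25 = 300.

300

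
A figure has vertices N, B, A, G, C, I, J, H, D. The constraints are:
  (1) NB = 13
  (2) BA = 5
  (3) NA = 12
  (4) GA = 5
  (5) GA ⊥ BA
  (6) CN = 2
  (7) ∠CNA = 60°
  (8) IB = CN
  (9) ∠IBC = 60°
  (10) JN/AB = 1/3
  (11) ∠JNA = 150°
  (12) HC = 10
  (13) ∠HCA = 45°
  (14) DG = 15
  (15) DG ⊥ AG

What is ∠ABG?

Step 1: By the law of cosines on triangle BAG: BG² = 5² + 5² − 2·5·5·cos(90°) = 50, so BG = 5·√2.
Step 2: By the inverse law of cosines on triangle ABG: cos(∠ABG) = (5² + (5·√2)² − 5²) / (2·5·5·√2) = 50/70.71 = 0.7071, so ∠ABG = 45°.

Therefore, the measure of angle ∠ABG = 45°.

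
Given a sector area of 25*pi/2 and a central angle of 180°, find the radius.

The sector covers 180°/360° = 1/2 of the full circle.
Full circle area = 25*pi/2 / 1/2 = 25*pi.
Since full area = πr², we get r² = 25*pi/π = 25, so r = 5.

5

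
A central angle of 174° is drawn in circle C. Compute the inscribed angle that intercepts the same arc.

Inscribed angle = 174° / 2 = 87° (inscribed angle theorem).

87°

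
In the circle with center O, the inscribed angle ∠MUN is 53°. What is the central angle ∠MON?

By the inscribed angle theorem, the central angle is twice the inscribed angle.
Central angle = 2 × 53° = 106°

106°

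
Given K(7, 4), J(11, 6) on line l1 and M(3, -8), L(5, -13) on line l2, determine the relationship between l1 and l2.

Slope of line 1: m1 = (6 - 4)/(11 - 7) = 2/4 = 1/2
Slope of line 2: m2 = (-13 - -8)/(5 - 3) = -5/2 = -5/2
For parallel lines we need equal slopes: 1/2 != -5/2.
For perpendicular lines we need m1*m2 = -1: (1/2)(-5/2) = -5/4 != -1.
Since neither condition holds, the lines are neither parallel nor perpendicular.

Neither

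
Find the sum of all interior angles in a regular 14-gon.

The sum of interior angles of an n-sided polygon is (n - 2) * 180.
For n = 14: (14 - 2) * 180 = 12 * 180 = 2160 degrees.

2160 degrees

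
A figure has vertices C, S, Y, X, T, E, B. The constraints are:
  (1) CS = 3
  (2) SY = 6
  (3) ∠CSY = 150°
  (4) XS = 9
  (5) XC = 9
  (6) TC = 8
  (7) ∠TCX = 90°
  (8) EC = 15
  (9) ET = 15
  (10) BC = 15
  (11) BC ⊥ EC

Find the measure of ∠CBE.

Step 1: By the law of cosines on triangle BCE: BE² = 15² + 15² − 2·15·15·cos(90°) = 450, so BE = 15·√2.
Step 2: By the inverse law of cosines on triangle CBE: cos(∠CBE) = (15² + (15·√2)² − 15²) / (2·15·15·√2) = 450/636.4 = 0.7071, so ∠CBE = 45°.

Therefore, the measure of angle ∠CBE = 45°.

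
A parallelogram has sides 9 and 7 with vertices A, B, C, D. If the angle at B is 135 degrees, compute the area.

Area = 9 * 7 * sin(135°) = 63 * sqrt(2)/2 = 63*sqrt(2)/2

63*sqrt(2)/2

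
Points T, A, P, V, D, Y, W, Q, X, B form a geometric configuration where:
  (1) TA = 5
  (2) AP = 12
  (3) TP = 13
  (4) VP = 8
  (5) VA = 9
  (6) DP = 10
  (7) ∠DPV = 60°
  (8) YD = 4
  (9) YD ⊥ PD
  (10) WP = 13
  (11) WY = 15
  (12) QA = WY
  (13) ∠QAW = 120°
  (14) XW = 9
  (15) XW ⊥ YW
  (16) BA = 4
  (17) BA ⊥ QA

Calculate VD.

Step 1: By the law of cosines on triangle VPD: VD² = 8² + 10² − 2·8·10·cos(60°) = 84, so VD = 2·√21.

Therefore, the length of VD = 2·√21.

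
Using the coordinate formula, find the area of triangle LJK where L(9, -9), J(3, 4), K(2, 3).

The Shoelace formula computes the area from vertex coordinates by summing cross products.
For vertices (9,-9), (3,4), (2,3):
Signed sum = 9*4 - 3*-9 + 3*3 - 2*4 + 2*-9 - 9*3
= 63 + 1 + -45 = 19
Area = (1/2)|19| = 19/2.

19/2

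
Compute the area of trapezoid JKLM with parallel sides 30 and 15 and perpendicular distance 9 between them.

Area = (30 + 15) * 9 / 2 = 405 / 2 = 405/2

405/2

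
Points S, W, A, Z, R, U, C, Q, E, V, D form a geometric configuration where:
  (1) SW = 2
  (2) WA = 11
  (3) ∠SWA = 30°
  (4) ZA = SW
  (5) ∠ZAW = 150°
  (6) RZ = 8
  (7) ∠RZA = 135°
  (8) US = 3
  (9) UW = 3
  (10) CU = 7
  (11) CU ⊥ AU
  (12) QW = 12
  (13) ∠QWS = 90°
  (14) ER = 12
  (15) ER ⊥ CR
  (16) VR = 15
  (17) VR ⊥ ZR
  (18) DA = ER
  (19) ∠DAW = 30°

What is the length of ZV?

Step 1: By the law of cosines on triangle ZRV: ZV² = 8² + 15² − 2·8·15·cos(90°) = 289, so ZV = 17.

Therefore, the length of ZV = 17.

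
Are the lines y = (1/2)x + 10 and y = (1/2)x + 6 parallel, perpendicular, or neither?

Slope of line 1: m1 = 1/2
Slope of line 2: m2 = 1/2
Two lines are parallel if and only if they have equal slopes (or both are vertical).
Here m1 = m2 = 1/2, confirming the lines are parallel.

Parallel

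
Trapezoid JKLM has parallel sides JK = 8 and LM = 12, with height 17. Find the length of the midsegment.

The midsegment of a trapezoid = (base1 + base2) / 2
midsegment = (8 + 12) / 2
midsegment = 20 / 2
midsegment = 10

10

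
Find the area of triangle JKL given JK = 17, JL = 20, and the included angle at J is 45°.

Area = (1/2) * JK * JL * sin(J)
Area = (1/2) * 17 * 20 * sin(45°)
Area = (1/2) * 17 * 20 * sqrt(2)/2
Area = 85*sqrt(2)

85*sqrt(2)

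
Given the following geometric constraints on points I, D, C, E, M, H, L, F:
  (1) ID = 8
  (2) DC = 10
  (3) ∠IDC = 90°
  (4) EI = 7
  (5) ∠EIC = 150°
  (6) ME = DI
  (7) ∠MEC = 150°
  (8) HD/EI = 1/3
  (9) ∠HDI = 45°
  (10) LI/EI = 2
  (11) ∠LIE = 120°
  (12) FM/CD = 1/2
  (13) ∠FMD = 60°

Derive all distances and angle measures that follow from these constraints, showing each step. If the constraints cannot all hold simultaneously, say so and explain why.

The constraints are consistent.

From the given relations:
  ME = DI = 8
  HD = 1/3·EI = 1/3·7 ≈ 2.33
  LI = 2·EI = 2·7 = 14
  FM = 1/2·CD = 1/2·10 = 5

Step 1: From ID = 8, DC = 10, and ∠IDC = 90°, by the law of cosines:
  IC² = ID² + DC² - 2·ID·DC·cos(90°) = 64 + 100 - 0 = 164
  IC = 2·√41

Step 2: From ID = 8, DH = 2.33, and ∠IDH = 45°, by the law of cosines:
  IH² = ID² + DH² - 2·ID·DH·cos(45°) = 64 + 5.444 - 26.4 = 43.05
  IH ≈ 6.56

Step 3: From EI = 7, IL = 14, and ∠EIL = 120°, by the law of cosines:
  EL² = EI² + IL² - 2·EI·IL·cos(120°) = 49 + 196 + 98 = 343
  EL = 7·√7

Step 4: From CI = 2·√41, IE = 7, and ∠CIE = 150°, by the law of cosines:
  CE² = CI² + IE² - 2·CI·IE·cos(150°) = 164 + 49 + 155.3 = 368.3
  CE ≈ 19.19

Step 5: From IC = 2·√41, ID = 8, CD = 10, by the inverse law of cosines:
  cos(∠CID) = (IC² + ID² - CD²) / (2·IC·ID)
  ∠CID = 51.34°

Step 6: From ID = 8, IH = 6.56, DH = 2.33, by the inverse law of cosines:
  cos(∠DIH) = (ID² + IH² - DH²) / (2·ID·IH)
  ∠DIH = 14.56°

Step 7: From CD = 10, CI = 2·√41, DI = 8, by the inverse law of cosines:
  cos(∠DCI) = (CD² + CI² - DI²) / (2·CD·CI)
  ∠DCI = 38.66°

Step 8: From EI = 7, EL = 7·√7, IL = 14, by the inverse law of cosines:
  cos(∠IEL) = (EI² + EL² - IL²) / (2·EI·EL)
  ∠IEL = 40.89°

Step 9: From HD = 2.33, HI = 6.56, DI = 8, by the inverse law of cosines:
  cos(∠DHI) = (HD² + HI² - DI²) / (2·HD·HI)
  ∠DHI = 120.44°

Step 10: From LE = 7·√7, LI = 14, EI = 7, by the inverse law of cosines:
  cos(∠ELI) = (LE² + LI² - EI²) / (2·LE·LI)
  ∠ELI = 19.11°

Step 11: From CE = 19.19, EM = 8, and ∠CEM = 150°, by the law of cosines:
  CM² = CE² + EM² - 2·CE·EM·cos(150°) = 368.3 + 64 + 265.9 = 698.2
  CM ≈ 26.42

Step 12: From CE = 19.19, CI = 2·√41, EI = 7, by the inverse law of cosines:
  cos(∠ECI) = (CE² + CI² - EI²) / (2·CE·CI)
  ∠ECI = 10.51°

Step 13: From EC = 19.19, EI = 7, CI = 2·√41, by the inverse law of cosines:
  cos(∠CEI) = (EC² + EI² - CI²) / (2·EC·EI)
  ∠CEI = 19.49°

Step 14: From CE = 19.19, CM = 26.42, EM = 8, by the inverse law of cosines:
  cos(∠ECM) = (CE² + CM² - EM²) / (2·CE·CM)
  ∠ECM = 8.71°

Step 15: From MC = 26.42, ME = 8, CE = 19.19, by the inverse law of cosines:
  cos(∠CME) = (MC² + ME² - CE²) / (2·MC·ME)
  ∠CME = 21.29°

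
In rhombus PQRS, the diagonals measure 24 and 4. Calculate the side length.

The diagonals of a rhombus bisect each other at right angles.
Half-diagonals: 24/2 = 12 and 4/2 = 2
side = sqrt(12^2 + 2^2)
side = sqrt(144 + 4)
side = sqrt(148) = 2*sqrt(37)

2*sqrt(37)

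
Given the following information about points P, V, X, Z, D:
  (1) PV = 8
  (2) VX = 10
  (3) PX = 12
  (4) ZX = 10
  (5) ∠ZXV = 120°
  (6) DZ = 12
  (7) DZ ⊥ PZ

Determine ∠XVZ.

Step 1: By the law of cosines on triangle VXZ: VZ² = 10² + 10² − 2·10·10·cos(120°) = 300, so VZ = 10·√3.
Step 2: By the inverse law of cosines on triangle XVZ: cos(∠XVZ) = (10² + (10·√3)² − 10²) / (2·10·10·√3) = 300/346.41 = 0.866, so ∠XVZ = 30°.

Therefore, the measure of angle ∠XVZ = 30°.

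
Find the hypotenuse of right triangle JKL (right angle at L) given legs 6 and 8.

By the Pythagorean theorem: JK^2 = JL^2 + KL^2
JK^2 = 6^2 + 8^2 = 36 + 64 = 100
JK = sqrt(100) = 10

10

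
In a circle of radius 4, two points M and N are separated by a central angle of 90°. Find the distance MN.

Chord = 2(4) sin(45°) = 4*sqrt(2)

4*sqrt(2)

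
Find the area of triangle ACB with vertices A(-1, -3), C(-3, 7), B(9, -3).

Using the Shoelace formula for a triangle:
Area = (1/2)|x0(y1 - y2) + x1(y2 - y0) + x2(y0 - y1)|
Area = (1/2)|-1(7 - -3) + -3(-3 - -3) + 9(-3 - 7)|
Area = (1/2)|-10 + 0 + -90|
Area = (1/2)|-100|
Area = (1/2)(100)
Area = 50

50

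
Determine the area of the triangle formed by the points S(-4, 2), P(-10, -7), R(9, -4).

The Shoelace formula computes the area from vertex coordinates by summing cross products.
For vertices (-4,2), (-10,-7), (9,-4):
Signed sum = -4*-7 - -10*2 + -10*-4 - 9*-7 + 9*2 - -4*-4
= 48 + 103 + 2 = 153
Area = (1/2)|153| = 153/2.

153/2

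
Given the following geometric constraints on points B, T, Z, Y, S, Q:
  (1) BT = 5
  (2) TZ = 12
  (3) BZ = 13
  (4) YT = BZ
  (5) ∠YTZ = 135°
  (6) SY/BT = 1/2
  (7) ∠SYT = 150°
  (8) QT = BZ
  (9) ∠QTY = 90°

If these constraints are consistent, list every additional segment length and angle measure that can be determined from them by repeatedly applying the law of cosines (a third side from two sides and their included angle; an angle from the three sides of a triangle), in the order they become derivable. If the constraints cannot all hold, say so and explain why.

The constraints are consistent. Derivable facts, in order:
After 1 step:
- TS ≈ 15.22
- YQ = 13·√2
- ZY ≈ 23.1
- ∠BTZ = 90°
- ∠BZT = 22.62°
- ∠TBZ = 67.38°
After 2 steps:
- ∠QYT = 45°
- ∠STY = 4.71°
- ∠TQY = 45°
- ∠TSY = 25.29°
- ∠TYZ = 21.55°
- ∠TZY = 23.45°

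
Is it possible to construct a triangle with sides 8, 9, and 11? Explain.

For three segments to close into a triangle, no single side can be as long as the other two combined.
The longest side is 11, and 8 + 9 = 17 > 11.
A triangle can be formed.

Yes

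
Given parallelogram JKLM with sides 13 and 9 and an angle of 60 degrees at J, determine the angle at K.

Consecutive angles are supplementary: angle K = 180 - 60 = 120 degrees.

120 degrees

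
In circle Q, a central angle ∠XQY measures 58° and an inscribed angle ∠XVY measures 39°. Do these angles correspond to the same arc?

By the inscribed angle theorem, the inscribed angle for a central angle of 58° should be 58° / 2 = 29°.
The given inscribed angle is 39°, which does not equal 29°.
Therefore, no, they do not correspond to the same arc.

No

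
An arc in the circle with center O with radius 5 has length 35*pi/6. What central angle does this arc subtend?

Arc length L = 2πr × θ/360, so θ = 360L / (2πr).
θ = 360 × 35*pi/6 / (2π × 5)
θ = 210°
θ = 210°

210°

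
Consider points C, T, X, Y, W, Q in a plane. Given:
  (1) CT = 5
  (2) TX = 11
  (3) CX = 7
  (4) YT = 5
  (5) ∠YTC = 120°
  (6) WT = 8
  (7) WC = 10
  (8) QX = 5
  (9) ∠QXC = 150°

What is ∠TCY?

Step 1: By the law of cosines on triangle CTY: CY² = 5² + 5² − 2·5·5·cos(120°) = 75, so CY = 5·√3.
Step 2: By the inverse law of cosines on triangle TCY: cos(∠TCY) = (5² + (5·√3)² − 5²) / (2·5·5·√3) = 75/86.6 = 0.866, so ∠TCY = 30°.

Therefore, the measure of angle ∠TCY = 30°.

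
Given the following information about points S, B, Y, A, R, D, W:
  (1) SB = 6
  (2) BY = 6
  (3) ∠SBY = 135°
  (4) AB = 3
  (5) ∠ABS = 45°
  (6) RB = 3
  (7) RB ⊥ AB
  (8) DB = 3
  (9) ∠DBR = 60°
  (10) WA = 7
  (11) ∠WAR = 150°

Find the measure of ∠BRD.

Step 1: By the law of cosines on triangle RBD: RD² = 3² + 3² − 2·3·3·cos(60°) = 9, so RD = 3.
Step 2: By the inverse law of cosines on triangle BRD: cos(∠BRD) = (3² + 3² − 3²) / (2·3·3) = 9/18 = 0.5, so ∠BRD = 60°.

Therefore, the measure of angle ∠BRD = 60°.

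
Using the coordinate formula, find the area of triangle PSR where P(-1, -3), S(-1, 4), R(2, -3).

Using the Shoelace formula for a triangle:
Area = (1/2)|x0(y1 - y2) + x1(y2 - y0) + x2(y0 - y1)|
Area = (1/2)|-1(4 - -3) + -1(-3 - -3) + 2(-3 - 4)|
Area = (1/2)|-7 + 0 + -14|
Area = (1/2)|-21|
Area = (1/2)(21)
Area = 21/2

21/2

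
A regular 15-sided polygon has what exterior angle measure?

Each exterior angle of a regular n-gon is 360 / n.
For n = 15: 360 / 15 = 24 degrees.

24 degrees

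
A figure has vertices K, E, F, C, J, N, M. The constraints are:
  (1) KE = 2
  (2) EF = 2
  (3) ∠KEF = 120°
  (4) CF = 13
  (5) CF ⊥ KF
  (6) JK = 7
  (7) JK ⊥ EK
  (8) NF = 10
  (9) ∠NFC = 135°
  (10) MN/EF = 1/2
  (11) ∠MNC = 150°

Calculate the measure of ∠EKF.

Step 1: By the law of cosines on triangle KEF: KF² = 2² + 2² − 2·2·2·cos(120°) = 12, so KF = 2·√3.
Step 2: By the inverse law of cosines on triangle EKF: cos(∠EKF) = (2² + (2·√3)² − 2²) / (2·2·2·√3) = 12/13.86 = 0.866, so ∠EKF = 30°.

Therefore, the measure of angle ∠EKF = 30°.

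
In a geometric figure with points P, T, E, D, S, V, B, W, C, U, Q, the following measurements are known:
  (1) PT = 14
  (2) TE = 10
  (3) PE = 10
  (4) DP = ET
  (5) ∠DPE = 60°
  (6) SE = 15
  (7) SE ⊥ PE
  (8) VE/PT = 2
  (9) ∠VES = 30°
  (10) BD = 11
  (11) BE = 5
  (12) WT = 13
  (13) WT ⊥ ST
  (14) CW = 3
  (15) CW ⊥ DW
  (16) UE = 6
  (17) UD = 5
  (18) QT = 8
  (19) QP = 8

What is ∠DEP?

From the given relations: DP = ET = 10.
Step 1: By the law of cosines on triangle EPD: ED² = 10² + 10² − 2·10·10·cos(60°) = 100, so ED = 10.
Step 2: By the inverse law of cosines on triangle DEP: cos(∠DEP) = (10² + 10² − 10²) / (2·10·10) = 100/200 = 0.5, so ∠DEP = 60°.

Therefore, the measure of angle ∠DEP = 60°.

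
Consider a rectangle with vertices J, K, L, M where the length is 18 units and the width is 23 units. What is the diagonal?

A rectangle's diagonal splits it into two right triangles, with the diagonal as the hypotenuse.
By the Pythagorean theorem, d^2 = 18^2 + 23^2 = 853.
Therefore d = sqrt(853).

sqrt(853)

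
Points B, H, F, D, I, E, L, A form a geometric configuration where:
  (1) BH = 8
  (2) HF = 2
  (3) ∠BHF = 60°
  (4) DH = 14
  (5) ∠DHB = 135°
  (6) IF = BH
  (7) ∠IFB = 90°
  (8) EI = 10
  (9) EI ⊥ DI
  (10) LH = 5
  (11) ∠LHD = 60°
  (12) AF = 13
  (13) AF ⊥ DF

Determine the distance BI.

From the given relations: IF = BH = 8.
Step 1: By the law of cosines on triangle BHF: BF² = 8² + 2² − 2·8·2·cos(60°) = 52, so BF = 2·√13.
Step 2: By the law of cosines on triangle BFI: BI² = (2·√13)² + 8² − 2·2·√13·8·cos(90°) = 116, so BI = 2·√29.

Therefore, the length of BI = 2·√29.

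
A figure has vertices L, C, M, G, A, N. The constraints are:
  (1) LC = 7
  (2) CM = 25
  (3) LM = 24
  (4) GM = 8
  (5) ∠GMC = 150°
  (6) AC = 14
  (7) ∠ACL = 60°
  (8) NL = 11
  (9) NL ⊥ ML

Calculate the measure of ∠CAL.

Step 1: By the law of cosines on triangle ACL: AL² = 14² + 7² − 2·14·7·cos(60°) = 147, so AL = 7·√3.
Step 2: By the inverse law of cosines on triangle CAL: cos(∠CAL) = (14² + (7·√3)² − 7²) / (2·14·7·√3) = 294/339.48 = 0.866, so ∠CAL = 30°.

Therefore, the measure of angle ∠CAL = 30°.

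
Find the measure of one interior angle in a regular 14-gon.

Each interior angle of a regular n-gon is (n - 2) * 180 / n.
For n = 14: (14 - 2) * 180 / 14 = 2160/14 = 1080/7 degrees.

1080/7 degrees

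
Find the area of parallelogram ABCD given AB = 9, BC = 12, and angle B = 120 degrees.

Area = a * b * sin(theta)
Area = 9 * 12 * sin(120 degrees)
Area = 108 * sqrt(3)/2
Area = 54*sqrt(3)

54*sqrt(3)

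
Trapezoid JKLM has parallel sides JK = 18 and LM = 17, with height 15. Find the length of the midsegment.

midsegment = (18 + 17) / 2 = 35 / 2 = 35/2

35/2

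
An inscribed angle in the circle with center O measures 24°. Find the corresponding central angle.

By the inscribed angle theorem, the central angle is twice the inscribed angle.
Central angle = 2 × 24° = 48°

48°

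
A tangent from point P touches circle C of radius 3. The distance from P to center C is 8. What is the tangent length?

The tangent, radius, and line from the external point to the center form a right triangle.
The right angle is where the tangent meets the radius.
By the Pythagorean theorem: tangent² + 3² = 8²
tangent² = 64 - 9 = 55
tangent = sqrt(55)

sqrt(55)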